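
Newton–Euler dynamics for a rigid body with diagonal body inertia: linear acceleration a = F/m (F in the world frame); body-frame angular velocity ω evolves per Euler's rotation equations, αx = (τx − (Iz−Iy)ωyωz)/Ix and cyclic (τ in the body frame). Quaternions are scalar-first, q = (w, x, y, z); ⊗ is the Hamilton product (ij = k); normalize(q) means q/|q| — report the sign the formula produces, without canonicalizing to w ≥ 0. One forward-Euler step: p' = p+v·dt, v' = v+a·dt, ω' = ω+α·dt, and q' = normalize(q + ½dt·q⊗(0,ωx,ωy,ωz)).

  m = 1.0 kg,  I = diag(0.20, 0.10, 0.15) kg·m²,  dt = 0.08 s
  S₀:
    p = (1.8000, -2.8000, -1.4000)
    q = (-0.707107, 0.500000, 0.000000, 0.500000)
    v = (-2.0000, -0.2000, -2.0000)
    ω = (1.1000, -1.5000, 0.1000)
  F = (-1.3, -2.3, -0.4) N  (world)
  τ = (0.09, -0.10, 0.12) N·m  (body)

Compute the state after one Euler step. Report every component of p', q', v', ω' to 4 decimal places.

p' = (1.6400, -2.8160, -1.5600)
q' = (-0.7291, 0.4975, 0.0623, 0.4659)
v' = (-2.1040, -0.3840, -2.0320)
ω' = (1.1390, -1.5844, 0.0760)

p' = p + v·dt = (1.6400, -2.8160, -1.5600)
new velocity v' = (-2.1040, -0.3840, -2.0320)
gyro term ω×Iω = (-0.0075, 0.0055, 0.1650)
(τ − ω×Iω)/I = (0.4875, -1.0550, -0.3000)
ω' = ω + α·dt = (1.1390, -1.5844, 0.0760)
Hamilton product q⊗(0,ω) = (-0.6000000, -0.0278177, 1.5606605, -0.8207107)
updated quaternion q' = (-0.7291, 0.4975, 0.0623, 0.4659)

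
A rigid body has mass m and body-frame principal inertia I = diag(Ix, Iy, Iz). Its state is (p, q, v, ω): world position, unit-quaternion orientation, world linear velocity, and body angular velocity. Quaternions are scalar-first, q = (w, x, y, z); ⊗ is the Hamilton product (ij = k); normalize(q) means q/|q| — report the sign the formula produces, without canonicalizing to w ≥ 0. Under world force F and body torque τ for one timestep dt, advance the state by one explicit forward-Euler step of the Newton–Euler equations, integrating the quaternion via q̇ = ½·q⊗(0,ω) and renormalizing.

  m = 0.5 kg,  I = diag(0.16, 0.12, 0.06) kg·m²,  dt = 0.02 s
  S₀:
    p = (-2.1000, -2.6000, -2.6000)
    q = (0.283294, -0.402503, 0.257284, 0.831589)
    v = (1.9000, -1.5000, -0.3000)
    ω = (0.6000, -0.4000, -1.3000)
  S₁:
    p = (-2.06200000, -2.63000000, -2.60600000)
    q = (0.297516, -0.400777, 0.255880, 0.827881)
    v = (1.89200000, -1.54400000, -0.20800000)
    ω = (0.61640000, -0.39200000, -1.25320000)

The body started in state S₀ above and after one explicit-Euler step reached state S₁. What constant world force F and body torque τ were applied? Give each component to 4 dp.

F = (-0.2000, -1.1000, 2.3000)
τ = (0.1000, -0.0300, 0.1500)

rate change Δω = (0.01640000, 0.00800000, 0.04680000)
I·α + gyro = (0.1000, -0.0300, 0.1500)
Δv = v₁−v₀ = (-0.00800000, -0.04400000, 0.09200000)
m·(v₁−v₀)/dt = (-0.2000, -1.1000, 2.3000)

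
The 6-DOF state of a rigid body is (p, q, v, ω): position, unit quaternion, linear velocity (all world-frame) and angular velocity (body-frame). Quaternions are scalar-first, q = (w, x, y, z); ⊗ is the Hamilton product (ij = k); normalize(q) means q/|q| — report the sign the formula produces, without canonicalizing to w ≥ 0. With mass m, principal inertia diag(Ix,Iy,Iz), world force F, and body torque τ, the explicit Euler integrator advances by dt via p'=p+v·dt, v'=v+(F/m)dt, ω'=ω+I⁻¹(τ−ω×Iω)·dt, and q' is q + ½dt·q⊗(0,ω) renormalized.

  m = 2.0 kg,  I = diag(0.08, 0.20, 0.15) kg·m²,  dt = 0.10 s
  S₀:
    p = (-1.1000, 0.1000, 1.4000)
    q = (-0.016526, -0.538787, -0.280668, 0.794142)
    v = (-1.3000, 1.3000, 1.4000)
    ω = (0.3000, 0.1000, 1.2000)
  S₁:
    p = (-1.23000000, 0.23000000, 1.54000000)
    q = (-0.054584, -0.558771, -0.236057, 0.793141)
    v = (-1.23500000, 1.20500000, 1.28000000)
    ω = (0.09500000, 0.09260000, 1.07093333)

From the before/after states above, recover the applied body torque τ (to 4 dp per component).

rate change Δω = (-0.20500000, -0.00740000, -0.12906667)
precession coupling = (-0.0060, -0.0252, 0.0036)
applied torque τ = (-0.1700, -0.0400, -0.1900)

τ = (-0.1700, -0.0400, -0.1900)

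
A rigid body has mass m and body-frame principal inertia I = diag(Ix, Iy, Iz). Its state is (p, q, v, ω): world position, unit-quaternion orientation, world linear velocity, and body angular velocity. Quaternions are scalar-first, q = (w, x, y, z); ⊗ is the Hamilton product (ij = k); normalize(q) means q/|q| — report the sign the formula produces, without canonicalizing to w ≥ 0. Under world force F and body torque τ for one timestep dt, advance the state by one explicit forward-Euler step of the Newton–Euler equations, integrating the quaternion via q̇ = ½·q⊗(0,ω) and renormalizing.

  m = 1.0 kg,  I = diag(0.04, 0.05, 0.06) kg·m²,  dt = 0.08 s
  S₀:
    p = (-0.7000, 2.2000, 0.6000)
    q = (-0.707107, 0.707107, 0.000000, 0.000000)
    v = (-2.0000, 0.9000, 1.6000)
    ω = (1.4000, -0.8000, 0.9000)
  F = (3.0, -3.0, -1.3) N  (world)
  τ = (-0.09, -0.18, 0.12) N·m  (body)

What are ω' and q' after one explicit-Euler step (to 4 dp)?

gyro term ω×Iω = (-0.0072, -0.0252, -0.0112)
(τ − ω×Iω)/I = (-2.0700, -3.0960, 2.1867)
ω + α·dt = (1.2344, -1.0477, 1.0749)
q⊗(0,ω) = (-0.9899498, -0.9899498, -0.0707107, -1.2020819)
updated quaternion q' = (-0.7447, 0.6657, -0.0028, -0.0480)

ω' = (1.2344, -1.0477, 1.0749)
q' = (-0.7447, 0.6657, -0.0028, -0.0480)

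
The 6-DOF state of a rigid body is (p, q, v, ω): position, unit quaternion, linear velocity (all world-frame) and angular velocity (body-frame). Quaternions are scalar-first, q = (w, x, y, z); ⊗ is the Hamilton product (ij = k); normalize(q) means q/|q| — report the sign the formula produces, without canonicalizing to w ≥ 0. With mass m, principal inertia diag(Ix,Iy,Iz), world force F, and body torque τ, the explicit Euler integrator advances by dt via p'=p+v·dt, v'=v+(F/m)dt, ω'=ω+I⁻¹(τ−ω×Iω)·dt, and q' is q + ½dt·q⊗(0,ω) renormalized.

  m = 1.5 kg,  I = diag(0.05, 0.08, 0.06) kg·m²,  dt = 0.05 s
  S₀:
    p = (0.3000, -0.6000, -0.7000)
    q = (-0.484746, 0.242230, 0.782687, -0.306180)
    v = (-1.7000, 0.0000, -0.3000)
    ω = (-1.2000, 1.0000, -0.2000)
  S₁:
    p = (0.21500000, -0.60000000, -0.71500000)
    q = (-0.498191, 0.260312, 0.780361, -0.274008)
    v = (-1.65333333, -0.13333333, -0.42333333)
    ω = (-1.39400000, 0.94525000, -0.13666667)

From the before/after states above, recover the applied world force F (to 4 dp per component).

F = (1.4000, -4.0000, -3.7000)

v₁ − v₀ = (0.04666667, -0.13333333, -0.12333333)
m·(v₁−v₀)/dt = (1.4000, -4.0000, -3.7000)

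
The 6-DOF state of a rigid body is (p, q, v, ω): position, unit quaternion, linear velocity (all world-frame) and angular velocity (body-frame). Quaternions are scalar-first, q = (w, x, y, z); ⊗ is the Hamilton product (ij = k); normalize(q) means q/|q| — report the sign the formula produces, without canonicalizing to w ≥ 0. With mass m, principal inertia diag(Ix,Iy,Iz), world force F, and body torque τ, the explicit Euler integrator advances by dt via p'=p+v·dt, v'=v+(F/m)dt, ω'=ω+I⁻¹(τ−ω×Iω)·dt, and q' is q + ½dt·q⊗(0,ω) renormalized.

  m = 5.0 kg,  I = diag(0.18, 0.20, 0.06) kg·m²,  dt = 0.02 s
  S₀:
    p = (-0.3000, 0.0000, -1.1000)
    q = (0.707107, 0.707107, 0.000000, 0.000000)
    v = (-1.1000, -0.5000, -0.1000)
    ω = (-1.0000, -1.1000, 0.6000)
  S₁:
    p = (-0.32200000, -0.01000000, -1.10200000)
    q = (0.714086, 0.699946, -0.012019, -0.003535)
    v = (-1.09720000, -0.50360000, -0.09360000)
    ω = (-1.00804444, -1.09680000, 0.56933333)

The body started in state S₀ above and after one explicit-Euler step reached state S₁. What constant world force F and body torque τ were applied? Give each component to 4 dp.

v₁ − v₀ = (0.00280000, -0.00360000, 0.00640000)
m·(v₁−v₀)/dt = (0.7000, -0.9000, 1.6000)
rate change Δω = (-0.00804444, 0.00320000, -0.03066667)
I·α + gyro = (0.0200, -0.0400, -0.0700)

F = (0.7000, -0.9000, 1.6000)
τ = (0.0200, -0.0400, -0.0700)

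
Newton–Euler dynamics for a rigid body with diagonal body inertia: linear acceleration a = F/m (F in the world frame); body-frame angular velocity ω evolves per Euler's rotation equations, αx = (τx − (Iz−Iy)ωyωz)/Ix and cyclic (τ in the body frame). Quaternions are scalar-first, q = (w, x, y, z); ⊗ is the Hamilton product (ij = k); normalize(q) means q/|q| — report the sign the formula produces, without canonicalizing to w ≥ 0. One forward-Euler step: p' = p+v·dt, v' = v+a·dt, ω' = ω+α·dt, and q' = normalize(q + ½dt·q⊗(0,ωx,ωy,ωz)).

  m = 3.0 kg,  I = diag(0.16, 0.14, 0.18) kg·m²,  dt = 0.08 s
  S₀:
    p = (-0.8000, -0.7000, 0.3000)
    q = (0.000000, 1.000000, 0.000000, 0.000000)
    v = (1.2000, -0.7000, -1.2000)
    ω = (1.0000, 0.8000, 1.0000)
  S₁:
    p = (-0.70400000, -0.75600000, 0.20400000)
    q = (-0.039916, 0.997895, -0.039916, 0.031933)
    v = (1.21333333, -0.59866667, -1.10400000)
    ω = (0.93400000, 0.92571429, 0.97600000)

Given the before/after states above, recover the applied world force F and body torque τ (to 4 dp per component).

F = (0.5000, 3.8000, 3.6000)
τ = (-0.1000, 0.2000, -0.0700)

rate change Δω = (-0.06600000, 0.12571429, -0.02400000)
applied torque τ = (-0.1000, 0.2000, -0.0700)
velocity change Δv = (0.01333333, 0.10133333, 0.09600000)
m·(v₁−v₀)/dt = (0.5000, 3.8000, 3.6000)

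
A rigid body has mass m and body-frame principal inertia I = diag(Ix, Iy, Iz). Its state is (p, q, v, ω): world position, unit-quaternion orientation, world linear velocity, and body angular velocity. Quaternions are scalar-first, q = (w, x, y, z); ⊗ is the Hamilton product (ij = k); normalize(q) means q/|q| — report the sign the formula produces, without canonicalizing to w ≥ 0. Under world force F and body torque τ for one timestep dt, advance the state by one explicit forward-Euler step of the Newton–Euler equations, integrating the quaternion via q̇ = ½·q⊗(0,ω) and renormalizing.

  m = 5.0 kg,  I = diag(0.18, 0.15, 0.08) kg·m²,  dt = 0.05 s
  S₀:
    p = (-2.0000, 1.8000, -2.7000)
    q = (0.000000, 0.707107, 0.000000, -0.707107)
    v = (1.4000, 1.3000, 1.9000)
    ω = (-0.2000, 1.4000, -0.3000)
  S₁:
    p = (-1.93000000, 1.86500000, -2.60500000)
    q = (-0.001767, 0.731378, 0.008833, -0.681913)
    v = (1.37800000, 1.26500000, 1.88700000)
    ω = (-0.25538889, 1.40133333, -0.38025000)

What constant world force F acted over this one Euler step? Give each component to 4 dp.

F = (-2.2000, -3.5000, -1.3000)

velocity change Δv = (-0.02200000, -0.03500000, -0.01300000)
F = m·Δv/dt = (-2.2000, -3.5000, -1.3000)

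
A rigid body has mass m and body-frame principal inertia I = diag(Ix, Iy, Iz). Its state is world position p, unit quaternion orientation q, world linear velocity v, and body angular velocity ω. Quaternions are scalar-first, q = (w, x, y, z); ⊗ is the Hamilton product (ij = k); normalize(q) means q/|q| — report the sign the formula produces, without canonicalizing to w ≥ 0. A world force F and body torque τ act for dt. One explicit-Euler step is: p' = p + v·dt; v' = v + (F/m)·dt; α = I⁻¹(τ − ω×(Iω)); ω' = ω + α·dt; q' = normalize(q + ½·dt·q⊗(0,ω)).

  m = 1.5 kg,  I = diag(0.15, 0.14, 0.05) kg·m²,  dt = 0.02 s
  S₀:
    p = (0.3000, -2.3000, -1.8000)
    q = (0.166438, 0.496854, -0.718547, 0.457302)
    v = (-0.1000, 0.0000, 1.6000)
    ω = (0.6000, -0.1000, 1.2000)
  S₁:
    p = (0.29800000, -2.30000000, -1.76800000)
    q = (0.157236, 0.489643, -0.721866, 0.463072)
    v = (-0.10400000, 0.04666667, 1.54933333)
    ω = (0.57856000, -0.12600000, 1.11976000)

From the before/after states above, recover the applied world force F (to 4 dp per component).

v₁ − v₀ = (-0.00400000, 0.04666667, -0.05066667)
m·(v₁−v₀)/dt = (-0.3000, 3.5000, -3.8000)

F = (-0.3000, 3.5000, -3.8000)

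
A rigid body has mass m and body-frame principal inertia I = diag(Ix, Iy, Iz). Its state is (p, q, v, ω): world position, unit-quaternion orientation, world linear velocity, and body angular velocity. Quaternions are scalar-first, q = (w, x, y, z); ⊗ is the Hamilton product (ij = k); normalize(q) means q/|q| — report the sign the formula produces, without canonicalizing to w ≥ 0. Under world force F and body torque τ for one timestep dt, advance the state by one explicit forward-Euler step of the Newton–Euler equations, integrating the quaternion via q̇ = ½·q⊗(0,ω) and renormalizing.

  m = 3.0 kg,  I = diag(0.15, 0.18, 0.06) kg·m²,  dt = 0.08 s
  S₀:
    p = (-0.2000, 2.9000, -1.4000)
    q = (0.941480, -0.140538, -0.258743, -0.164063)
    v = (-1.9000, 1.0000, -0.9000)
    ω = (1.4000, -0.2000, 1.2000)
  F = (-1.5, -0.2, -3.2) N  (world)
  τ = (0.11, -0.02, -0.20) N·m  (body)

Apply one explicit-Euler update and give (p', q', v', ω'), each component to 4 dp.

a = F/m = (-0.5000, -0.0667, -1.0667)
new position p' = (-0.3520, 2.9800, -1.4720)
v' = v + a·dt = (-1.9400, 0.9947, -0.9853)
precession coupling ω×(Iω) = (0.0288, 0.1512, -0.0084)
α = I⁻¹(τ − ω×Iω) = (0.5413, -0.9511, -3.1933)
ω + α·dt = (1.4433, -0.2761, 0.9445)
q⊗(0,ω) = (0.3418802, 0.9747678, -0.2493386, 1.5201238)
q + ½dt·q⊗(0,ω), renormalized = (0.9525, -0.1013, -0.2680, -0.1030)

p' = (-0.3520, 2.9800, -1.4720)
q' = (0.9525, -0.1013, -0.2680, -0.1030)
v' = (-1.9400, 0.9947, -0.9853)
ω' = (1.4433, -0.2761, 0.9445)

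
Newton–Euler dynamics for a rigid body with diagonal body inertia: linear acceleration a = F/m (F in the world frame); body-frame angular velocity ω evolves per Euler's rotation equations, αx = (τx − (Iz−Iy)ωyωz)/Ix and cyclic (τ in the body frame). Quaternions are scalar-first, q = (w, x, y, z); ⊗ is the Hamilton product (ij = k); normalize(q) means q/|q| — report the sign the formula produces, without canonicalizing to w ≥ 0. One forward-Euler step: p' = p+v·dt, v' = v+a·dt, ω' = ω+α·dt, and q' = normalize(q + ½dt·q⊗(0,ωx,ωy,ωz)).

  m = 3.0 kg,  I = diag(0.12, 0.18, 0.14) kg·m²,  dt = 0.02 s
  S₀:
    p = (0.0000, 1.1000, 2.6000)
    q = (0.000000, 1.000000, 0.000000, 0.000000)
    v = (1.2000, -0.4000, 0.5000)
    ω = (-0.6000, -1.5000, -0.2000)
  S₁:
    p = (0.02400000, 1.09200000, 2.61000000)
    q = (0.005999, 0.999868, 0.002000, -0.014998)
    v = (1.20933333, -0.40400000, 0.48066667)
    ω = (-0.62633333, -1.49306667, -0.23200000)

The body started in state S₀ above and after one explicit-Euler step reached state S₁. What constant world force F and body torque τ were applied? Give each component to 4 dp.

F = (1.4000, -0.6000, -2.9000)
τ = (-0.1700, 0.0600, -0.1700)

Δω = ω₁−ω₀ = (-0.02633333, 0.00693333, -0.03200000)
applied torque τ = (-0.1700, 0.0600, -0.1700)
Δv = v₁−v₀ = (0.00933333, -0.00400000, -0.01933333)
F = m·Δv/dt = (1.4000, -0.6000, -2.9000)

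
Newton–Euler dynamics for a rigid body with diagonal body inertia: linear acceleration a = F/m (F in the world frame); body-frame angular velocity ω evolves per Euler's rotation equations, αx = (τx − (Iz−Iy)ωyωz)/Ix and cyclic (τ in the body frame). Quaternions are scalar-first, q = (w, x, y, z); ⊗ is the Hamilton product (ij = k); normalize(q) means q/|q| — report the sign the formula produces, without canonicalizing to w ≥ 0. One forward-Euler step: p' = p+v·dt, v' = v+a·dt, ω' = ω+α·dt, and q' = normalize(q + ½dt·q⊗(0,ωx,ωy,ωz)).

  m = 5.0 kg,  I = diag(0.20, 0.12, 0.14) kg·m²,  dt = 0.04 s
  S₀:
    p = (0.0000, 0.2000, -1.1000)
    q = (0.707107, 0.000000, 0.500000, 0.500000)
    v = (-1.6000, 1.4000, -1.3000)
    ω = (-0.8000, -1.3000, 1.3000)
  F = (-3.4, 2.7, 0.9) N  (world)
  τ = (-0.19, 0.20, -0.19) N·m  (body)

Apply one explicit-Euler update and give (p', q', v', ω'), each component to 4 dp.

p' = (-0.0640, 0.2560, -1.1520)
q' = (0.7065, 0.0147, 0.4732, 0.5260)
v' = (-1.6272, 1.4216, -1.2928)
ω' = (-0.8312, -1.2125, 1.2695)

gyro term ω×Iω = (-0.0338, -0.0624, -0.0832)
angular accel α = (-0.7810, 2.1867, -0.7629)
ω' = ω + α·dt = (-0.8312, -1.2125, 1.2695)
q⊗(0,ω) = (0.0000000, 0.7343144, -1.3192391, 1.3192391)
updated quaternion q' = (0.7065, 0.0147, 0.4732, 0.5260)
p + v·dt = (-0.0640, 0.2560, -1.1520)
new velocity v' = (-1.6272, 1.4216, -1.2928)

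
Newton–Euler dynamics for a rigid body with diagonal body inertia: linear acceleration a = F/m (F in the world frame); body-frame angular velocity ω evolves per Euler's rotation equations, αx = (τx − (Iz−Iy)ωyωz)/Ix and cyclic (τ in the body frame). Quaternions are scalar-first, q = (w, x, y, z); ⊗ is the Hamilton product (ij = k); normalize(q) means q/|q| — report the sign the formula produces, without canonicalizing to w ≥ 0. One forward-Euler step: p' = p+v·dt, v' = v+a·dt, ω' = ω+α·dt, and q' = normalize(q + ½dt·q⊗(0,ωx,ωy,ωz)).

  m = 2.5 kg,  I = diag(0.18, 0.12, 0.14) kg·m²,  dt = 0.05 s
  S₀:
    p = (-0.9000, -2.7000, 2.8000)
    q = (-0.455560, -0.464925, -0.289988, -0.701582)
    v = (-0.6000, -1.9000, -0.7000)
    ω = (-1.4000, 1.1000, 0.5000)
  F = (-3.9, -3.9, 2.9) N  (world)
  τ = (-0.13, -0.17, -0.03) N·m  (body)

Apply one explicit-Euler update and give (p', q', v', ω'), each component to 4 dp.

p' = (-0.9300, -2.7950, 2.7650)
q' = (-0.4546, -0.4328, -0.2719, -0.7294)
v' = (-0.6780, -1.9780, -0.6420)
ω' = (-1.4392, 1.0408, 0.4563)

a = F/m = (-1.5600, -1.5600, 1.1600)
new position p' = (-0.9300, -2.7950, 2.7650)
v' = v + a·dt = (-0.6780, -1.9780, -0.6420)
angular accel α = (-0.7833, -1.1833, -0.8743)
ω + α·dt = (-1.4392, 1.0408, 0.4563)
Hamilton product q⊗(0,ω) = (0.0188828, 1.2645302, 0.7135613, -1.1451807)
q' = normalize(q + ½dt·q⊗(0,ω)) = (-0.4546, -0.4328, -0.2719, -0.7294)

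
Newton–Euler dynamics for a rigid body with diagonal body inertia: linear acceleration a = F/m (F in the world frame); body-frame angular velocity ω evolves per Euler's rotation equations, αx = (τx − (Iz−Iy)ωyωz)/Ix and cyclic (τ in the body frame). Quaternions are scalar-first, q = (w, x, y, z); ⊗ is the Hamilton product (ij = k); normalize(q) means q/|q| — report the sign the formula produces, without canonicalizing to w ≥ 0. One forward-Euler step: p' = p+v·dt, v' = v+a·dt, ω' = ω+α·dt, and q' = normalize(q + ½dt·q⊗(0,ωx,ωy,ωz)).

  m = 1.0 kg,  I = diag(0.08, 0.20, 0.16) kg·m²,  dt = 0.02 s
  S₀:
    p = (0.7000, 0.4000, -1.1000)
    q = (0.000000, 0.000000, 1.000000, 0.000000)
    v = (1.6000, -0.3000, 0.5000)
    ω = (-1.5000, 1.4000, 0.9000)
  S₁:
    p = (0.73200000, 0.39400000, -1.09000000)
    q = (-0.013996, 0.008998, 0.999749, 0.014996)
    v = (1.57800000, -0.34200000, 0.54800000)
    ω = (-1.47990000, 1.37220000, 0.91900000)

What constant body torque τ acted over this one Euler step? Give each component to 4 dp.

τ = (0.0300, -0.1700, -0.1000)

rate change Δω = (0.02010000, -0.02780000, 0.01900000)
ω₀×(Iω₀) = (-0.0504, 0.1080, -0.2520)
applied torque τ = (0.0300, -0.1700, -0.1000)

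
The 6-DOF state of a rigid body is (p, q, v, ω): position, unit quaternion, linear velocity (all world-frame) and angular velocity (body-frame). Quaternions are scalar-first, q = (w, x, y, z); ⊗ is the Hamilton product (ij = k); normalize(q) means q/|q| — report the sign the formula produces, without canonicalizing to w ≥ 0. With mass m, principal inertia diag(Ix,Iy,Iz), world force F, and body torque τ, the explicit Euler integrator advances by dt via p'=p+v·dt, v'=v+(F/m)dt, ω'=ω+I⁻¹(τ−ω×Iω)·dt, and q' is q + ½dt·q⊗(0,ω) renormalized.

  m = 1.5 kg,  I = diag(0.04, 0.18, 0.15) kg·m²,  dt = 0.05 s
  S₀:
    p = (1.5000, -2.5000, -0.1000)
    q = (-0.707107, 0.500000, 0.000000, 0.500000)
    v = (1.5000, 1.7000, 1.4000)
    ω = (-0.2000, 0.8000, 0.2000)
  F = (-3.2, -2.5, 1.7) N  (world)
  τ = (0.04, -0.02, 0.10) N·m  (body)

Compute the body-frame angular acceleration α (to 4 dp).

α = (1.1200, -0.1356, 0.8160)

precession coupling ω×(Iω) = (-0.0048, 0.0044, -0.0224)
angular accel α = (1.1200, -0.1356, 0.8160)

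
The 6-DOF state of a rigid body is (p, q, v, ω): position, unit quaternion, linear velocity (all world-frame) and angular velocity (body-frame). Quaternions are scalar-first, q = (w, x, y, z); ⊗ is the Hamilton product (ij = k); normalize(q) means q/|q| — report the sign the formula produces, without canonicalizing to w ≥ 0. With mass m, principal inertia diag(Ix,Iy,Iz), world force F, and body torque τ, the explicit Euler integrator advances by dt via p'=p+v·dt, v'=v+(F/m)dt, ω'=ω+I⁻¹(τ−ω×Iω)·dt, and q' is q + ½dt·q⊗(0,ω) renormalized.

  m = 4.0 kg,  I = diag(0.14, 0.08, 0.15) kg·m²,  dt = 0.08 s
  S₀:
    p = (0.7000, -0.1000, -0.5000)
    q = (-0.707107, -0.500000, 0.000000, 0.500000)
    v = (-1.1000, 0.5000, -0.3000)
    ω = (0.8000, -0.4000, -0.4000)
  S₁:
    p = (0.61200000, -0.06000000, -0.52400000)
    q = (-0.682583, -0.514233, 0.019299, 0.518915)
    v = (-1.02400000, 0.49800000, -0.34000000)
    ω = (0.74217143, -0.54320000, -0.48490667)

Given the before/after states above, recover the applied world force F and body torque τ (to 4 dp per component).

F = (3.8000, -0.1000, -2.0000)
τ = (-0.0900, -0.1400, -0.1400)

Δv = v₁−v₀ = (0.07600000, -0.00200000, -0.04000000)
m·(v₁−v₀)/dt = (3.8000, -0.1000, -2.0000)
Δω = ω₁−ω₀ = (-0.05782857, -0.14320000, -0.08490667)
τ = I·(Δω/dt) + ω₀×(Iω₀) = (-0.0900, -0.1400, -0.1400)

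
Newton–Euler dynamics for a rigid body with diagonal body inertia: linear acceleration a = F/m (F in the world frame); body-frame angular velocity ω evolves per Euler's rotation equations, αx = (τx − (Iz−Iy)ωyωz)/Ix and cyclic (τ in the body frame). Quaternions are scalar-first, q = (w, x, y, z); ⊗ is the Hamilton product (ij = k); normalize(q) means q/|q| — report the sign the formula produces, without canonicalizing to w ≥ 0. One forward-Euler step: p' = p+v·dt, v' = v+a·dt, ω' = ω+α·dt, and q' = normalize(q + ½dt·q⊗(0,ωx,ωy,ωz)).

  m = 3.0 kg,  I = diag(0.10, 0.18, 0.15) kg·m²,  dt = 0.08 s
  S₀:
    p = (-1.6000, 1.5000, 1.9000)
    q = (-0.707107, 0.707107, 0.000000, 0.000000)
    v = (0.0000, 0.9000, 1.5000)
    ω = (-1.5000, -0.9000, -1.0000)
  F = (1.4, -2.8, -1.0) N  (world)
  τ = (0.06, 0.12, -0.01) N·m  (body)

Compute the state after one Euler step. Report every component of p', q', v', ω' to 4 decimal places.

p' = (-1.6000, 1.5720, 2.0200)
q' = (-0.6625, 0.7471, 0.0536, 0.0028)
v' = (0.0373, 0.8253, 1.4733)
ω' = (-1.4304, -0.8133, -1.0629)

linear accel F/m = (0.4667, -0.9333, -0.3333)
p' = p + v·dt = (-1.6000, 1.5720, 2.0200)
v' = v + a·dt = (0.0373, 0.8253, 1.4733)
gyro term ω×Iω = (-0.0270, -0.0750, 0.1080)
(τ − ω×Iω)/I = (0.8700, 1.0833, -0.7867)
new body rate ω' = (-1.4304, -0.8133, -1.0629)
Hamilton product q⊗(0,ω) = (1.0606605, 1.0606605, 1.3435033, 0.0707107)
updated quaternion q' = (-0.6625, 0.7471, 0.0536, 0.0028)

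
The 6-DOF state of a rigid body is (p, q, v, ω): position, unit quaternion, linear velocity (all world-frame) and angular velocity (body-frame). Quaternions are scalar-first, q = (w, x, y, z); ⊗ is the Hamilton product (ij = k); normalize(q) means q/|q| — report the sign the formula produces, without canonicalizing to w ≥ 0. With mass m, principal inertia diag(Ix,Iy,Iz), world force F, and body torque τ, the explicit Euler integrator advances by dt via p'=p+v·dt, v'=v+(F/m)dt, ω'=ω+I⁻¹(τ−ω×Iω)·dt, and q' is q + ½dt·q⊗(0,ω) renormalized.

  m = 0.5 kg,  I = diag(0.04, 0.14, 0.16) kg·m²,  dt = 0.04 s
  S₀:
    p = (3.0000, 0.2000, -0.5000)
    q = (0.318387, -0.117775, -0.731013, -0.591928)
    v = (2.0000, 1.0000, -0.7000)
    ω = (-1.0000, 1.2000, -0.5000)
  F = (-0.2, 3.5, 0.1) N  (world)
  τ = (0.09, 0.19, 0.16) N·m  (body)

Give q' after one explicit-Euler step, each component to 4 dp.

2q̇ = q⊗(0,ω) = (0.4634766, 0.7574331, 0.9151049, -1.0315365)
updated quaternion q' = (0.3275, -0.1026, -0.7123, -0.6122)

q' = (0.3275, -0.1026, -0.7123, -0.6122)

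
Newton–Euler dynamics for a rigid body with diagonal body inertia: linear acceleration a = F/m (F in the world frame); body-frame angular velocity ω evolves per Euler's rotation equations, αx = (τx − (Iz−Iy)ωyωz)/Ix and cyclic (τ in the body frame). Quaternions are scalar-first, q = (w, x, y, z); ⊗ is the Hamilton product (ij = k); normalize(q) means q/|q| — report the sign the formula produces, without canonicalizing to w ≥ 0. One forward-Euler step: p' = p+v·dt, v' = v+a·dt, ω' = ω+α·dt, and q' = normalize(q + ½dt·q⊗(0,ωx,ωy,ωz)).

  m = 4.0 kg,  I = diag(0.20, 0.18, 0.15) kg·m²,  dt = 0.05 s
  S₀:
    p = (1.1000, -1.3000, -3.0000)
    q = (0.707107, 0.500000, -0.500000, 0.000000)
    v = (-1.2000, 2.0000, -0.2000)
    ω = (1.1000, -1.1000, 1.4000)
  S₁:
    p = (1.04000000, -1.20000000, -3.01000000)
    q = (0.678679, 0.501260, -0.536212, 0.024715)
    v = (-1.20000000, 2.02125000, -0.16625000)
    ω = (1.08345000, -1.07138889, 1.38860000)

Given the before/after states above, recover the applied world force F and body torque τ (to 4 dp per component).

Δω = ω₁−ω₀ = (-0.01655000, 0.02861111, -0.01140000)
precession coupling = (0.0462, 0.0770, 0.0242)
applied torque τ = (-0.0200, 0.1800, -0.0100)
velocity change Δv = (0.00000000, 0.02125000, 0.03375000)
m·(v₁−v₀)/dt = (0.0000, 1.7000, 2.7000)

F = (0.0000, 1.7000, 2.7000)
τ = (-0.0200, 0.1800, -0.0100)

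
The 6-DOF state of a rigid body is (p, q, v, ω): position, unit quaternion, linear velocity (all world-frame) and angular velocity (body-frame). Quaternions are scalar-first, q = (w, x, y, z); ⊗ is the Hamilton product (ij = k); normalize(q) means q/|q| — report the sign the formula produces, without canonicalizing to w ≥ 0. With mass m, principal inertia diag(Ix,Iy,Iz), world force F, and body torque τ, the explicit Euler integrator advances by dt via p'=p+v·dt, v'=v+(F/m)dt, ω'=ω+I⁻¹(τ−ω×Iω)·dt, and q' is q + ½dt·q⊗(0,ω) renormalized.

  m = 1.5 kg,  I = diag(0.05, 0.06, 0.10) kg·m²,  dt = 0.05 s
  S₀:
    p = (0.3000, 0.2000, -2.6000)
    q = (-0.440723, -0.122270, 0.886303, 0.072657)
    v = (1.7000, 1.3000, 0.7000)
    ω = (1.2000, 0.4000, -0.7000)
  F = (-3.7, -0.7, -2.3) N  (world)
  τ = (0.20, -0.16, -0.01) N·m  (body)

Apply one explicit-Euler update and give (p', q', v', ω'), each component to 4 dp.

p' = (0.3850, 0.2650, -2.5650)
q' = (-0.4444, -0.1516, 0.8814, 0.0525)
v' = (1.5767, 1.2767, 0.6233)
ω' = (1.4112, 0.2317, -0.7074)

gyro term ω×Iω = (-0.0112, 0.0420, 0.0048)
α = I⁻¹(τ − ω×Iω) = (4.2240, -3.3667, -0.1480)
new body rate ω' = (1.4112, 0.2317, -0.7074)
q⊗(0,ω) = (-0.1569373, -1.1783425, -0.1746898, -0.8039655)
updated quaternion q' = (-0.4444, -0.1516, 0.8814, 0.0525)
new position p' = (0.3850, 0.2650, -2.5650)
new velocity v' = (1.5767, 1.2767, 0.6233)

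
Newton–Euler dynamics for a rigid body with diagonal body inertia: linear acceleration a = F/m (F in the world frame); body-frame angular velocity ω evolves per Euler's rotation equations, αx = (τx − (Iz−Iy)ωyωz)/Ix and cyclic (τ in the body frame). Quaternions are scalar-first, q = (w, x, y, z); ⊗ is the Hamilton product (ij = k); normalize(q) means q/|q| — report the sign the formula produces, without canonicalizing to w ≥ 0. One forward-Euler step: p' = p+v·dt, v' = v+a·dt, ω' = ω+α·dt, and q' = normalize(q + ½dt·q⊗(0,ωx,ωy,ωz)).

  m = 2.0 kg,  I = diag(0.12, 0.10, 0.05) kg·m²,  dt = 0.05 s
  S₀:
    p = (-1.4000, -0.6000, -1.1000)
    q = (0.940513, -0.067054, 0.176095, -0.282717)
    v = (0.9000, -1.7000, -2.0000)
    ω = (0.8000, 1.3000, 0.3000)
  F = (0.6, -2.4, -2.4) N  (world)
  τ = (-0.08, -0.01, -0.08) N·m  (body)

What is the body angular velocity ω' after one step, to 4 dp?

angular accel α = (-0.5042, -0.2680, -1.1840)
ω + α·dt = (0.7748, 1.2866, 0.2408)

ω' = (0.7748, 1.2866, 0.2408)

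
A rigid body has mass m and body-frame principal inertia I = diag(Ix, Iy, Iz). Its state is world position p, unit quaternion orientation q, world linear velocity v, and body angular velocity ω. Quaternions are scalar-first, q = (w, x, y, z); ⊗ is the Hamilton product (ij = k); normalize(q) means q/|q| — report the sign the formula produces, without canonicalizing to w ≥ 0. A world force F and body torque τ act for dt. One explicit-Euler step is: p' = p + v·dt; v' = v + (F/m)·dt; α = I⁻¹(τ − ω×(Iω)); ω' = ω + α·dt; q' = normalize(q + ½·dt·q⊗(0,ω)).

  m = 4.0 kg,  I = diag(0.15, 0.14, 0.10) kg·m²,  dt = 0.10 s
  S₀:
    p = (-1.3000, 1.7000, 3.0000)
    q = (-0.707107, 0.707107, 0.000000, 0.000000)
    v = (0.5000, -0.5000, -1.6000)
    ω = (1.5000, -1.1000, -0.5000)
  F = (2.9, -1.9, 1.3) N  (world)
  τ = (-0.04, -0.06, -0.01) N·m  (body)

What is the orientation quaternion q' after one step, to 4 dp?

q' = (-0.7566, 0.6511, 0.0563, -0.0211)

Hamilton product q⊗(0,ω) = (-1.0606605, -1.0606605, 1.1313712, -0.4242642)
q' = normalize(q + ½dt·q⊗(0,ω)) = (-0.7566, 0.6511, 0.0563, -0.0211)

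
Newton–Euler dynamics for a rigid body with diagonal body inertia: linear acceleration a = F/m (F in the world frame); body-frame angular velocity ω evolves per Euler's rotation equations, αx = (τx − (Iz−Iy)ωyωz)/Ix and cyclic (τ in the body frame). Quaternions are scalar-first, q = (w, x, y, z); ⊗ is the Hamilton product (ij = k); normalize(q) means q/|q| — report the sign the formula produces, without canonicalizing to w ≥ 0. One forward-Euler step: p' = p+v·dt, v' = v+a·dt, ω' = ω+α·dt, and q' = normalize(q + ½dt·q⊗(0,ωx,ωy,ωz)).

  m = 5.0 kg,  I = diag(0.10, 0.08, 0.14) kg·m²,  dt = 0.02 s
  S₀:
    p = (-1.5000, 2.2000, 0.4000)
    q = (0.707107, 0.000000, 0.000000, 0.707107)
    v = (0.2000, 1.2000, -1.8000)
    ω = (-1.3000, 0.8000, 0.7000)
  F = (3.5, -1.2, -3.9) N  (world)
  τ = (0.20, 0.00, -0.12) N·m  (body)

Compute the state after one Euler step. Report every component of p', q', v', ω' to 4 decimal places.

a = (0.7000, -0.2400, -0.7800)
p + v·dt = (-1.4960, 2.2240, 0.3640)
v + (F/m)dt = (0.2140, 1.1952, -1.8156)
(τ − ω×Iω)/I = (1.6640, -0.4550, -1.0057)
ω' = ω + α·dt = (-1.2667, 0.7909, 0.6799)
Hamilton product q⊗(0,ω) = (-0.4949749, -1.4849247, -0.3535535, 0.4949749)
updated quaternion q' = (0.7021, -0.0148, -0.0035, 0.7120)

p' = (-1.4960, 2.2240, 0.3640)
q' = (0.7021, -0.0148, -0.0035, 0.7120)
v' = (0.2140, 1.1952, -1.8156)
ω' = (-1.2667, 0.7909, 0.6799)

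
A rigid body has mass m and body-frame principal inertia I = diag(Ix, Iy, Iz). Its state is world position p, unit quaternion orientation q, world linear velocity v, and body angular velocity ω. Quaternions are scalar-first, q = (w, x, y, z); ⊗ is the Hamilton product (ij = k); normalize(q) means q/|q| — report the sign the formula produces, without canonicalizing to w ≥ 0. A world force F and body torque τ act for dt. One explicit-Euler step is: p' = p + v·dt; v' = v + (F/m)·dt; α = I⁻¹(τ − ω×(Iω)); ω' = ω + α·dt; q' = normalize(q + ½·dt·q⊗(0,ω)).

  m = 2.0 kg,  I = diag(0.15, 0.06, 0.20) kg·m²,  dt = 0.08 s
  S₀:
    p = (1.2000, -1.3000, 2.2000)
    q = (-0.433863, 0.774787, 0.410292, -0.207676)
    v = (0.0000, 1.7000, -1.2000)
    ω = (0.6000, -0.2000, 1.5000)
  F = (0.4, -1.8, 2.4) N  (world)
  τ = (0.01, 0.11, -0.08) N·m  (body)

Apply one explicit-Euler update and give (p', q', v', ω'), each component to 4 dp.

ω×(Iω) gyroscopic = (-0.0420, -0.0450, 0.0108)
α = I⁻¹(τ − ω×Iω) = (0.3467, 2.5833, -0.4540)
ω + α·dt = (0.6277, 0.0067, 1.4637)
q⊗(0,ω) = (-0.0712998, 0.3135850, -1.2000135, -1.0519271)
q' = normalize(q + ½dt·q⊗(0,ω)) = (-0.4358, 0.7857, 0.3615, -0.2492)
p + v·dt = (1.2000, -1.1640, 2.1040)
v + (F/m)dt = (0.0160, 1.6280, -1.1040)

p' = (1.2000, -1.1640, 2.1040)
q' = (-0.4358, 0.7857, 0.3615, -0.2492)
v' = (0.0160, 1.6280, -1.1040)
ω' = (0.6277, 0.0067, 1.4637)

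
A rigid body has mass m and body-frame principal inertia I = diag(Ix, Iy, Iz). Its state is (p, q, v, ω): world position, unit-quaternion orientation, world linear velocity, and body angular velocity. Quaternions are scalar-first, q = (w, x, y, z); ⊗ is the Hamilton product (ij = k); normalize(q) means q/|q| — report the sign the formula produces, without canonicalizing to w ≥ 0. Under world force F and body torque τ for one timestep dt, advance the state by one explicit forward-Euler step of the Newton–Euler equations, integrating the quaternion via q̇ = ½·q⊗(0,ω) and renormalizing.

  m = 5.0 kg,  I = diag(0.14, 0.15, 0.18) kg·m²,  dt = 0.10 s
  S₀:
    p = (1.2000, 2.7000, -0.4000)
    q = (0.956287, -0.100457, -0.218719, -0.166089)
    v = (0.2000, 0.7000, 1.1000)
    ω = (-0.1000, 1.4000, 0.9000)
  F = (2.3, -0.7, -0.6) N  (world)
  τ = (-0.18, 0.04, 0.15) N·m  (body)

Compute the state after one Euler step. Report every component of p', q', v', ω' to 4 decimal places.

p' = (1.2200, 2.7700, -0.2900)
q' = (0.9752, -0.1031, -0.1459, -0.1307)
v' = (0.2460, 0.6860, 1.0880)
ω' = (-0.2556, 1.4243, 0.9841)

a = F/m = (0.4600, -0.1400, -0.1200)
p + v·dt = (1.2200, 2.7700, -0.2900)
new velocity v' = (0.2460, 0.6860, 1.0880)
α = I⁻¹(τ − ω×Iω) = (-1.5557, 0.2427, 0.8411)
ω' = ω + α·dt = (-0.2556, 1.4243, 0.9841)
q⊗(0,ω) = (0.4456410, -0.0599512, 1.4458220, 0.6981466)
q' = normalize(q + ½dt·q⊗(0,ω)) = (0.9752, -0.1031, -0.1459, -0.1307)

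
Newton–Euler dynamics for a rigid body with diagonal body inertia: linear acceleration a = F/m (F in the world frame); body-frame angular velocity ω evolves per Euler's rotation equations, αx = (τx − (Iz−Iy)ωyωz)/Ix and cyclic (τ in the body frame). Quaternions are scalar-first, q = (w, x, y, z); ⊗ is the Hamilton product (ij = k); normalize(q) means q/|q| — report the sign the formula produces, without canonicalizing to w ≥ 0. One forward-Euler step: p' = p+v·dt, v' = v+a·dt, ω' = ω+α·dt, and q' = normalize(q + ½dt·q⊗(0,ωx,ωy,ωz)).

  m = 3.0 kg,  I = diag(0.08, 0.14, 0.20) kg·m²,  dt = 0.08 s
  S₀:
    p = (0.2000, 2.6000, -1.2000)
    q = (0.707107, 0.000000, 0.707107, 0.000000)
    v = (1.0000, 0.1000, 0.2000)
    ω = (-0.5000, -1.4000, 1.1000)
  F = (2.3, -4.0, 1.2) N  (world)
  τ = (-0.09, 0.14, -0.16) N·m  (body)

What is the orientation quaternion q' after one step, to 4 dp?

q' = (0.7447, 0.0169, 0.6657, 0.0451)

Hamilton product q⊗(0,ω) = (0.9899498, 0.4242642, -0.9899498, 1.1313712)
q' = normalize(q + ½dt·q⊗(0,ω)) = (0.7447, 0.0169, 0.6657, 0.0451)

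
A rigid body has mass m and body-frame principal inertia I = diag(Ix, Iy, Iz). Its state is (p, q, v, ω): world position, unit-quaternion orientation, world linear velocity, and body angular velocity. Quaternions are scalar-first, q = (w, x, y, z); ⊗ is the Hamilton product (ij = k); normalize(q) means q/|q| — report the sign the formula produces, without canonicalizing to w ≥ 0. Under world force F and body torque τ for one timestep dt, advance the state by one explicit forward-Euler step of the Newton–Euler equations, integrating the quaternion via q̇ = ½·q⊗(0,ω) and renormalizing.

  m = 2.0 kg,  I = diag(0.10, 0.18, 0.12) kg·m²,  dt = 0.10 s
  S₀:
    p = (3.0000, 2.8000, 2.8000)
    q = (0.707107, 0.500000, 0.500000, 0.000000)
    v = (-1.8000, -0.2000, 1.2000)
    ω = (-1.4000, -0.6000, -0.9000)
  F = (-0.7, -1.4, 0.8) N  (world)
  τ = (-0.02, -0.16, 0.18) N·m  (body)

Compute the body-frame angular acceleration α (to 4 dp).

α = (0.1240, -0.7489, 0.9400)

ω×(Iω) gyroscopic = (-0.0324, -0.0252, 0.0672)
α = I⁻¹(τ − ω×Iω) = (0.1240, -0.7489, 0.9400)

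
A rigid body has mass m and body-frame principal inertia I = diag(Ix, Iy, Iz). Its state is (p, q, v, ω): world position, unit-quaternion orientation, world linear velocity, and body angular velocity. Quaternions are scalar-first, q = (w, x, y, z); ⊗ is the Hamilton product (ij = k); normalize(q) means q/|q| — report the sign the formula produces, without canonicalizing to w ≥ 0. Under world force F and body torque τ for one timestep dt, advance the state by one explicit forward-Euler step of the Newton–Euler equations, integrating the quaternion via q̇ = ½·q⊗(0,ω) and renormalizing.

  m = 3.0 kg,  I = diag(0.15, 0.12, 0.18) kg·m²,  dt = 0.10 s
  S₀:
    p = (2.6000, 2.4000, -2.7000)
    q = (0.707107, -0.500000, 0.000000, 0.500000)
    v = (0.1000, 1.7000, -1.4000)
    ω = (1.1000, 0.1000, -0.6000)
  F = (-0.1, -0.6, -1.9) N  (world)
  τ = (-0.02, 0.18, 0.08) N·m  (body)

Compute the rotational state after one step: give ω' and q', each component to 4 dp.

ω×(Iω) gyroscopic = (-0.0036, 0.0198, -0.0033)
(τ − ω×Iω)/I = (-0.1093, 1.3350, 0.4628)
new body rate ω' = (1.0891, 0.2335, -0.5537)
q⊗(0,ω) = (0.8500000, 0.7278177, 0.3207107, -0.4742642)
updated quaternion q' = (0.7481, -0.4627, 0.0160, 0.4753)

ω' = (1.0891, 0.2335, -0.5537)
q' = (0.7481, -0.4627, 0.0160, 0.4753)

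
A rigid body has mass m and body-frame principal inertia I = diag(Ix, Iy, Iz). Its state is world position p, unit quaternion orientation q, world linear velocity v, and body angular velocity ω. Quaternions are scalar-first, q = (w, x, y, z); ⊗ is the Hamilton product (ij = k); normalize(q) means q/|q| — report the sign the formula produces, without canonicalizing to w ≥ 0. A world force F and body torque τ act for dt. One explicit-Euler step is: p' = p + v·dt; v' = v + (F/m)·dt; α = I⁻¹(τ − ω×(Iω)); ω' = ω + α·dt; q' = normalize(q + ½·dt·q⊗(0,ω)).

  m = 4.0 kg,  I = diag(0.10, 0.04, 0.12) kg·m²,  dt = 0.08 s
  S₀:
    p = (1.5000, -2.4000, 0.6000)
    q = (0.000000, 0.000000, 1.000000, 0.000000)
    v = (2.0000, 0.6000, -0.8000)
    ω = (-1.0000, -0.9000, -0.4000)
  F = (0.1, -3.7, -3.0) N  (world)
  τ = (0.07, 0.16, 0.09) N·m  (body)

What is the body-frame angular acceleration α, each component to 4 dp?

gyro term ω×Iω = (0.0288, -0.0080, -0.0540)
(τ − ω×Iω)/I = (0.4120, 4.2000, 1.2000)

α = (0.4120, 4.2000, 1.2000)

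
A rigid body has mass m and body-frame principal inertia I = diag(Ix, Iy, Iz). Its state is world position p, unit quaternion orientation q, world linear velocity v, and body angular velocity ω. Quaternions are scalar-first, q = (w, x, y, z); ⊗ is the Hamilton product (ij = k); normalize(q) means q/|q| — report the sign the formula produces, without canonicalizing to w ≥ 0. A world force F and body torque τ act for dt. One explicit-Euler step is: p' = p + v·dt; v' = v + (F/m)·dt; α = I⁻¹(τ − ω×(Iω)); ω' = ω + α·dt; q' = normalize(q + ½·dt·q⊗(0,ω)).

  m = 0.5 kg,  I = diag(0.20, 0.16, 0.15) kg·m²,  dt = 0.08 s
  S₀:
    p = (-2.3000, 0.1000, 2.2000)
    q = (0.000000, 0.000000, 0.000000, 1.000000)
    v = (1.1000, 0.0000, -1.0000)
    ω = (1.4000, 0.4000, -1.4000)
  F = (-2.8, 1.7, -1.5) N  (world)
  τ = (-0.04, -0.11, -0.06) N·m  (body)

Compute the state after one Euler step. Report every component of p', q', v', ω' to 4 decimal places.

p' = (-2.2120, 0.1000, 2.1200)
q' = (0.0558, -0.0159, 0.0558, 0.9968)
v' = (0.6520, 0.2720, -1.2400)
ω' = (1.3818, 0.3940, -1.4201)

(τ − ω×Iω)/I = (-0.2280, -0.0750, -0.2507)
ω + α·dt = (1.3818, 0.3940, -1.4201)
2q̇ = q⊗(0,ω) = (1.4000000, -0.4000000, 1.4000000, 0.0000000)
updated quaternion q' = (0.0558, -0.0159, 0.0558, 0.9968)
new position p' = (-2.2120, 0.1000, 2.1200)
v' = v + a·dt = (0.6520, 0.2720, -1.2400)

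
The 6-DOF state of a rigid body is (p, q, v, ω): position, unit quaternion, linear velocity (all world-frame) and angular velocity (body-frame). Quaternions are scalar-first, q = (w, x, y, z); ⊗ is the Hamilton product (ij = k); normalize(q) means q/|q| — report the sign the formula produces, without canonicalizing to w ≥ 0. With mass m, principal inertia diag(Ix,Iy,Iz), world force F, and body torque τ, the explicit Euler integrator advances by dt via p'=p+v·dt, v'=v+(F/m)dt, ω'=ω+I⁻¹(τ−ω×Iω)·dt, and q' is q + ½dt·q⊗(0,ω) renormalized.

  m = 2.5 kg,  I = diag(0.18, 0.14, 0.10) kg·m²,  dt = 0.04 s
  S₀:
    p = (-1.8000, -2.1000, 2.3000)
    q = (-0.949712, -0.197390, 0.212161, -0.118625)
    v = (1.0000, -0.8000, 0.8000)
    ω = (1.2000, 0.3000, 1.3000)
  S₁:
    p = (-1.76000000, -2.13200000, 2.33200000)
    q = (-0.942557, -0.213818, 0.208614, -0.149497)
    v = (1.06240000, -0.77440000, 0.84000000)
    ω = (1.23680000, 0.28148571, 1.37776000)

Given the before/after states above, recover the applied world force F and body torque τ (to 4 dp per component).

F = (3.9000, 1.6000, 2.5000)
τ = (0.1500, 0.0600, 0.1800)

Δv = v₁−v₀ = (0.06240000, 0.02560000, 0.04000000)
m·(v₁−v₀)/dt = (3.9000, 1.6000, 2.5000)
ω₁ − ω₀ = (0.03680000, -0.01851429, 0.07776000)
τ = I·(Δω/dt) + ω₀×(Iω₀) = (0.1500, 0.0600, 0.1800)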